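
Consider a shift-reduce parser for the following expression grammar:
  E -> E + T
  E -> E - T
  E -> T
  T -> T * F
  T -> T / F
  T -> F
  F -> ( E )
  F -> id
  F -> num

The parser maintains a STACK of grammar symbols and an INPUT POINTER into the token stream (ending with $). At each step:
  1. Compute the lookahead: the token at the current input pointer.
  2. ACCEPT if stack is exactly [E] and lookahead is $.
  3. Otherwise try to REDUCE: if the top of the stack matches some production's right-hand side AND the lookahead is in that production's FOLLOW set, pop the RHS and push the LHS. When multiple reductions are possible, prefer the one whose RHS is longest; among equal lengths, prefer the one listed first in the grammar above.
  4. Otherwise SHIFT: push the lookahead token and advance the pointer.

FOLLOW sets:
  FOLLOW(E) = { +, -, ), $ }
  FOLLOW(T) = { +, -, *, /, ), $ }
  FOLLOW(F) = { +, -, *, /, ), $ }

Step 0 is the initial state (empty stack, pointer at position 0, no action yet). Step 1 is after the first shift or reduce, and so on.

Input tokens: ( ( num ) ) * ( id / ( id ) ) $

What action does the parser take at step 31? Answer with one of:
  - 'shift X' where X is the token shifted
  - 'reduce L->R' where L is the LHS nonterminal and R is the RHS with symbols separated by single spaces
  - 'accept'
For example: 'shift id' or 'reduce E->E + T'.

Answer: reduce T->T * F

Derivation:
Step 1: shift (. Stack=[(] ptr=1 lookahead=( remaining=[( num ) ) * ( id / ( id ) ) $]
Step 2: shift (. Stack=[( (] ptr=2 lookahead=num remaining=[num ) ) * ( id / ( id ) ) $]
Step 3: shift num. Stack=[( ( num] ptr=3 lookahead=) remaining=[) ) * ( id / ( id ) ) $]
Step 4: reduce F->num. Stack=[( ( F] ptr=3 lookahead=) remaining=[) ) * ( id / ( id ) ) $]
Step 5: reduce T->F. Stack=[( ( T] ptr=3 lookahead=) remaining=[) ) * ( id / ( id ) ) $]
Step 6: reduce E->T. Stack=[( ( E] ptr=3 lookahead=) remaining=[) ) * ( id / ( id ) ) $]
Step 7: shift ). Stack=[( ( E )] ptr=4 lookahead=) remaining=[) * ( id / ( id ) ) $]
Step 8: reduce F->( E ). Stack=[( F] ptr=4 lookahead=) remaining=[) * ( id / ( id ) ) $]
Step 9: reduce T->F. Stack=[( T] ptr=4 lookahead=) remaining=[) * ( id / ( id ) ) $]
Step 10: reduce E->T. Stack=[( E] ptr=4 lookahead=) remaining=[) * ( id / ( id ) ) $]
Step 11: shift ). Stack=[( E )] ptr=5 lookahead=* remaining=[* ( id / ( id ) ) $]
Step 12: reduce F->( E ). Stack=[F] ptr=5 lookahead=* remaining=[* ( id / ( id ) ) $]
Step 13: reduce T->F. Stack=[T] ptr=5 lookahead=* remaining=[* ( id / ( id ) ) $]
Step 14: shift *. Stack=[T *] ptr=6 lookahead=( remaining=[( id / ( id ) ) $]
Step 15: shift (. Stack=[T * (] ptr=7 lookahead=id remaining=[id / ( id ) ) $]
Step 16: shift id. Stack=[T * ( id] ptr=8 lookahead=/ remaining=[/ ( id ) ) $]
Step 17: reduce F->id. Stack=[T * ( F] ptr=8 lookahead=/ remaining=[/ ( id ) ) $]
Step 18: reduce T->F. Stack=[T * ( T] ptr=8 lookahead=/ remaining=[/ ( id ) ) $]
Step 19: shift /. Stack=[T * ( T /] ptr=9 lookahead=( remaining=[( id ) ) $]
Step 20: shift (. Stack=[T * ( T / (] ptr=10 lookahead=id remaining=[id ) ) $]
Step 21: shift id. Stack=[T * ( T / ( id] ptr=11 lookahead=) remaining=[) ) $]
Step 22: reduce F->id. Stack=[T * ( T / ( F] ptr=11 lookahead=) remaining=[) ) $]
Step 23: reduce T->F. Stack=[T * ( T / ( T] ptr=11 lookahead=) remaining=[) ) $]
Step 24: reduce E->T. Stack=[T * ( T / ( E] ptr=11 lookahead=) remaining=[) ) $]
Step 25: shift ). Stack=[T * ( T / ( E )] ptr=12 lookahead=) remaining=[) $]
Step 26: reduce F->( E ). Stack=[T * ( T / F] ptr=12 lookahead=) remaining=[) $]
Step 27: reduce T->T / F. Stack=[T * ( T] ptr=12 lookahead=) remaining=[) $]
Step 28: reduce E->T. Stack=[T * ( E] ptr=12 lookahead=) remaining=[) $]
Step 29: shift ). Stack=[T * ( E )] ptr=13 lookahead=$ remaining=[$]
Step 30: reduce F->( E ). Stack=[T * F] ptr=13 lookahead=$ remaining=[$]
Step 31: reduce T->T * F. Stack=[T] ptr=13 lookahead=$ remaining=[$]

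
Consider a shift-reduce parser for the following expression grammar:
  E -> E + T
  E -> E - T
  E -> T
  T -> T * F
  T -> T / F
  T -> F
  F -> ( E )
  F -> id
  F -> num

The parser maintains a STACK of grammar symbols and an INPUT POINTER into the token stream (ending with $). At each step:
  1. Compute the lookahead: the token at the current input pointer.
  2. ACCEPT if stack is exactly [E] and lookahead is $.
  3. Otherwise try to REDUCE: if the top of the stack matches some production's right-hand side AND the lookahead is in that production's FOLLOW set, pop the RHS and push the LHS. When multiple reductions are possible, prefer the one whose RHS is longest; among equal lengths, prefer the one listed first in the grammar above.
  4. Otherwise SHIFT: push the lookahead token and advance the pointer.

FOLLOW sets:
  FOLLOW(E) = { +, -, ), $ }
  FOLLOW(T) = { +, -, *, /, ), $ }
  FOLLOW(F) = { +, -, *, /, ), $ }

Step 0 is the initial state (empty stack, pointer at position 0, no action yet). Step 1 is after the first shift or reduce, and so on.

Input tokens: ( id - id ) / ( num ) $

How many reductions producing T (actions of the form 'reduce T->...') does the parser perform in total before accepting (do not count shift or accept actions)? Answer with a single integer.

Answer: 5

Derivation:
Step 1: shift (. Stack=[(] ptr=1 lookahead=id remaining=[id - id ) / ( num ) $]
Step 2: shift id. Stack=[( id] ptr=2 lookahead=- remaining=[- id ) / ( num ) $]
Step 3: reduce F->id. Stack=[( F] ptr=2 lookahead=- remaining=[- id ) / ( num ) $]
Step 4: reduce T->F. Stack=[( T] ptr=2 lookahead=- remaining=[- id ) / ( num ) $]
Step 5: reduce E->T. Stack=[( E] ptr=2 lookahead=- remaining=[- id ) / ( num ) $]
Step 6: shift -. Stack=[( E -] ptr=3 lookahead=id remaining=[id ) / ( num ) $]
Step 7: shift id. Stack=[( E - id] ptr=4 lookahead=) remaining=[) / ( num ) $]
Step 8: reduce F->id. Stack=[( E - F] ptr=4 lookahead=) remaining=[) / ( num ) $]
Step 9: reduce T->F. Stack=[( E - T] ptr=4 lookahead=) remaining=[) / ( num ) $]
Step 10: reduce E->E - T. Stack=[( E] ptr=4 lookahead=) remaining=[) / ( num ) $]
Step 11: shift ). Stack=[( E )] ptr=5 lookahead=/ remaining=[/ ( num ) $]
Step 12: reduce F->( E ). Stack=[F] ptr=5 lookahead=/ remaining=[/ ( num ) $]
Step 13: reduce T->F. Stack=[T] ptr=5 lookahead=/ remaining=[/ ( num ) $]
Step 14: shift /. Stack=[T /] ptr=6 lookahead=( remaining=[( num ) $]
Step 15: shift (. Stack=[T / (] ptr=7 lookahead=num remaining=[num ) $]
Step 16: shift num. Stack=[T / ( num] ptr=8 lookahead=) remaining=[) $]
Step 17: reduce F->num. Stack=[T / ( F] ptr=8 lookahead=) remaining=[) $]
Step 18: reduce T->F. Stack=[T / ( T] ptr=8 lookahead=) remaining=[) $]
Step 19: reduce E->T. Stack=[T / ( E] ptr=8 lookahead=) remaining=[) $]
Step 20: shift ). Stack=[T / ( E )] ptr=9 lookahead=$ remaining=[$]
Step 21: reduce F->( E ). Stack=[T / F] ptr=9 lookahead=$ remaining=[$]
Step 22: reduce T->T / F. Stack=[T] ptr=9 lookahead=$ remaining=[$]
Step 23: reduce E->T. Stack=[E] ptr=9 lookahead=$ remaining=[$]
Step 24: accept. Stack=[E] ptr=9 lookahead=$ remaining=[$]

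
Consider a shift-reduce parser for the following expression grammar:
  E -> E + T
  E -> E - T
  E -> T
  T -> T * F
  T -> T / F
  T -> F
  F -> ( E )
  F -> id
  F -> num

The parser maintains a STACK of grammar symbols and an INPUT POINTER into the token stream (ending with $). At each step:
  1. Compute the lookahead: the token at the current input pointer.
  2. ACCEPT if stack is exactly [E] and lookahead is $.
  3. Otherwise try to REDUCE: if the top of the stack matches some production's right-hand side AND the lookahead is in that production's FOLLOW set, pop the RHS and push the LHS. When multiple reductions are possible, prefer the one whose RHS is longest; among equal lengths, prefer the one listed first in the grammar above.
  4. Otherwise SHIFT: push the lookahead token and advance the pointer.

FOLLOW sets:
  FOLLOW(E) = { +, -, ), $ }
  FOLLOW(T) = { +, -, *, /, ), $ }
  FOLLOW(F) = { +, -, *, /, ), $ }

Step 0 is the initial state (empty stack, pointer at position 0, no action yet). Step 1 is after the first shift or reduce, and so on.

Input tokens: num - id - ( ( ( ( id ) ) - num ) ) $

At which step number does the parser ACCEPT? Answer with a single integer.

Step 1: shift num. Stack=[num] ptr=1 lookahead=- remaining=[- id - ( ( ( ( id ) ) - num ) ) $]
Step 2: reduce F->num. Stack=[F] ptr=1 lookahead=- remaining=[- id - ( ( ( ( id ) ) - num ) ) $]
Step 3: reduce T->F. Stack=[T] ptr=1 lookahead=- remaining=[- id - ( ( ( ( id ) ) - num ) ) $]
Step 4: reduce E->T. Stack=[E] ptr=1 lookahead=- remaining=[- id - ( ( ( ( id ) ) - num ) ) $]
Step 5: shift -. Stack=[E -] ptr=2 lookahead=id remaining=[id - ( ( ( ( id ) ) - num ) ) $]
Step 6: shift id. Stack=[E - id] ptr=3 lookahead=- remaining=[- ( ( ( ( id ) ) - num ) ) $]
Step 7: reduce F->id. Stack=[E - F] ptr=3 lookahead=- remaining=[- ( ( ( ( id ) ) - num ) ) $]
Step 8: reduce T->F. Stack=[E - T] ptr=3 lookahead=- remaining=[- ( ( ( ( id ) ) - num ) ) $]
Step 9: reduce E->E - T. Stack=[E] ptr=3 lookahead=- remaining=[- ( ( ( ( id ) ) - num ) ) $]
Step 10: shift -. Stack=[E -] ptr=4 lookahead=( remaining=[( ( ( ( id ) ) - num ) ) $]
Step 11: shift (. Stack=[E - (] ptr=5 lookahead=( remaining=[( ( ( id ) ) - num ) ) $]
Step 12: shift (. Stack=[E - ( (] ptr=6 lookahead=( remaining=[( ( id ) ) - num ) ) $]
Step 13: shift (. Stack=[E - ( ( (] ptr=7 lookahead=( remaining=[( id ) ) - num ) ) $]
Step 14: shift (. Stack=[E - ( ( ( (] ptr=8 lookahead=id remaining=[id ) ) - num ) ) $]
Step 15: shift id. Stack=[E - ( ( ( ( id] ptr=9 lookahead=) remaining=[) ) - num ) ) $]
Step 16: reduce F->id. Stack=[E - ( ( ( ( F] ptr=9 lookahead=) remaining=[) ) - num ) ) $]
Step 17: reduce T->F. Stack=[E - ( ( ( ( T] ptr=9 lookahead=) remaining=[) ) - num ) ) $]
Step 18: reduce E->T. Stack=[E - ( ( ( ( E] ptr=9 lookahead=) remaining=[) ) - num ) ) $]
Step 19: shift ). Stack=[E - ( ( ( ( E )] ptr=10 lookahead=) remaining=[) - num ) ) $]
Step 20: reduce F->( E ). Stack=[E - ( ( ( F] ptr=10 lookahead=) remaining=[) - num ) ) $]
Step 21: reduce T->F. Stack=[E - ( ( ( T] ptr=10 lookahead=) remaining=[) - num ) ) $]
Step 22: reduce E->T. Stack=[E - ( ( ( E] ptr=10 lookahead=) remaining=[) - num ) ) $]
Step 23: shift ). Stack=[E - ( ( ( E )] ptr=11 lookahead=- remaining=[- num ) ) $]
Step 24: reduce F->( E ). Stack=[E - ( ( F] ptr=11 lookahead=- remaining=[- num ) ) $]
Step 25: reduce T->F. Stack=[E - ( ( T] ptr=11 lookahead=- remaining=[- num ) ) $]
Step 26: reduce E->T. Stack=[E - ( ( E] ptr=11 lookahead=- remaining=[- num ) ) $]
Step 27: shift -. Stack=[E - ( ( E -] ptr=12 lookahead=num remaining=[num ) ) $]
Step 28: shift num. Stack=[E - ( ( E - num] ptr=13 lookahead=) remaining=[) ) $]
Step 29: reduce F->num. Stack=[E - ( ( E - F] ptr=13 lookahead=) remaining=[) ) $]
Step 30: reduce T->F. Stack=[E - ( ( E - T] ptr=13 lookahead=) remaining=[) ) $]
Step 31: reduce E->E - T. Stack=[E - ( ( E] ptr=13 lookahead=) remaining=[) ) $]
Step 32: shift ). Stack=[E - ( ( E )] ptr=14 lookahead=) remaining=[) $]
Step 33: reduce F->( E ). Stack=[E - ( F] ptr=14 lookahead=) remaining=[) $]
Step 34: reduce T->F. Stack=[E - ( T] ptr=14 lookahead=) remaining=[) $]
Step 35: reduce E->T. Stack=[E - ( E] ptr=14 lookahead=) remaining=[) $]
Step 36: shift ). Stack=[E - ( E )] ptr=15 lookahead=$ remaining=[$]
Step 37: reduce F->( E ). Stack=[E - F] ptr=15 lookahead=$ remaining=[$]
Step 38: reduce T->F. Stack=[E - T] ptr=15 lookahead=$ remaining=[$]
Step 39: reduce E->E - T. Stack=[E] ptr=15 lookahead=$ remaining=[$]
Step 40: accept. Stack=[E] ptr=15 lookahead=$ remaining=[$]

Answer: 40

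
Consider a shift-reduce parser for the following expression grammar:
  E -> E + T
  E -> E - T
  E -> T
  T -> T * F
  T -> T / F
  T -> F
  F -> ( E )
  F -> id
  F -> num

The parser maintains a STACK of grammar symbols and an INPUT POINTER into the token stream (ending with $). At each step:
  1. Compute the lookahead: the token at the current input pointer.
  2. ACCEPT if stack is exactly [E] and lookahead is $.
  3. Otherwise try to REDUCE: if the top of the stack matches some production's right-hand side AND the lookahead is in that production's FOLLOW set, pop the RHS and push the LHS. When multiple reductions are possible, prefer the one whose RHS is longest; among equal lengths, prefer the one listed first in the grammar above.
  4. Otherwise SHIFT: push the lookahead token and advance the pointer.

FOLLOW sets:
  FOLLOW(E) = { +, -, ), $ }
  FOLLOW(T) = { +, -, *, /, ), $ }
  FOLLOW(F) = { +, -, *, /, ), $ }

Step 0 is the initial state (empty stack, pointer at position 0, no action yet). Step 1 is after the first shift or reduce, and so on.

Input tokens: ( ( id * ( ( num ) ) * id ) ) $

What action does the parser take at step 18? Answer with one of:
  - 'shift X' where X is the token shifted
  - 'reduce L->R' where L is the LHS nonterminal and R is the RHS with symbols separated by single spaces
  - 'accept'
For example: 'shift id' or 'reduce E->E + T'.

Step 1: shift (. Stack=[(] ptr=1 lookahead=( remaining=[( id * ( ( num ) ) * id ) ) $]
Step 2: shift (. Stack=[( (] ptr=2 lookahead=id remaining=[id * ( ( num ) ) * id ) ) $]
Step 3: shift id. Stack=[( ( id] ptr=3 lookahead=* remaining=[* ( ( num ) ) * id ) ) $]
Step 4: reduce F->id. Stack=[( ( F] ptr=3 lookahead=* remaining=[* ( ( num ) ) * id ) ) $]
Step 5: reduce T->F. Stack=[( ( T] ptr=3 lookahead=* remaining=[* ( ( num ) ) * id ) ) $]
Step 6: shift *. Stack=[( ( T *] ptr=4 lookahead=( remaining=[( ( num ) ) * id ) ) $]
Step 7: shift (. Stack=[( ( T * (] ptr=5 lookahead=( remaining=[( num ) ) * id ) ) $]
Step 8: shift (. Stack=[( ( T * ( (] ptr=6 lookahead=num remaining=[num ) ) * id ) ) $]
Step 9: shift num. Stack=[( ( T * ( ( num] ptr=7 lookahead=) remaining=[) ) * id ) ) $]
Step 10: reduce F->num. Stack=[( ( T * ( ( F] ptr=7 lookahead=) remaining=[) ) * id ) ) $]
Step 11: reduce T->F. Stack=[( ( T * ( ( T] ptr=7 lookahead=) remaining=[) ) * id ) ) $]
Step 12: reduce E->T. Stack=[( ( T * ( ( E] ptr=7 lookahead=) remaining=[) ) * id ) ) $]
Step 13: shift ). Stack=[( ( T * ( ( E )] ptr=8 lookahead=) remaining=[) * id ) ) $]
Step 14: reduce F->( E ). Stack=[( ( T * ( F] ptr=8 lookahead=) remaining=[) * id ) ) $]
Step 15: reduce T->F. Stack=[( ( T * ( T] ptr=8 lookahead=) remaining=[) * id ) ) $]
Step 16: reduce E->T. Stack=[( ( T * ( E] ptr=8 lookahead=) remaining=[) * id ) ) $]
Step 17: shift ). Stack=[( ( T * ( E )] ptr=9 lookahead=* remaining=[* id ) ) $]
Step 18: reduce F->( E ). Stack=[( ( T * F] ptr=9 lookahead=* remaining=[* id ) ) $]

Answer: reduce F->( E )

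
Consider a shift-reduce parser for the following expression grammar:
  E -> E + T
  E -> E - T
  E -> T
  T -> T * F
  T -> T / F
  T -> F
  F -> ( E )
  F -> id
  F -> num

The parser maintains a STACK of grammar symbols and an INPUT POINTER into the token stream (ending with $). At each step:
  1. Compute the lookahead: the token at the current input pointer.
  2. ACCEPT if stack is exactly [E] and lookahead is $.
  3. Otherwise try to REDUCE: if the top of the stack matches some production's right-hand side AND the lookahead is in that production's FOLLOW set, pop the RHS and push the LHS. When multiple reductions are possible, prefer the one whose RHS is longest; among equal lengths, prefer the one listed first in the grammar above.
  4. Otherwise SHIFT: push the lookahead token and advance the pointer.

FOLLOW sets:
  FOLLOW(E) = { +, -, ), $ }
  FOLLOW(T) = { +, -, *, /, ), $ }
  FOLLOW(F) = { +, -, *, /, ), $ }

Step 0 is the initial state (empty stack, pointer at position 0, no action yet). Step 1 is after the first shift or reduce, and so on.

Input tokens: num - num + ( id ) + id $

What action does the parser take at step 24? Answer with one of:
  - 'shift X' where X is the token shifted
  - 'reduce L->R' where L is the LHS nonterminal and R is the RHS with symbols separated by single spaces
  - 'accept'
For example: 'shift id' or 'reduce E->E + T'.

Step 1: shift num. Stack=[num] ptr=1 lookahead=- remaining=[- num + ( id ) + id $]
Step 2: reduce F->num. Stack=[F] ptr=1 lookahead=- remaining=[- num + ( id ) + id $]
Step 3: reduce T->F. Stack=[T] ptr=1 lookahead=- remaining=[- num + ( id ) + id $]
Step 4: reduce E->T. Stack=[E] ptr=1 lookahead=- remaining=[- num + ( id ) + id $]
Step 5: shift -. Stack=[E -] ptr=2 lookahead=num remaining=[num + ( id ) + id $]
Step 6: shift num. Stack=[E - num] ptr=3 lookahead=+ remaining=[+ ( id ) + id $]
Step 7: reduce F->num. Stack=[E - F] ptr=3 lookahead=+ remaining=[+ ( id ) + id $]
Step 8: reduce T->F. Stack=[E - T] ptr=3 lookahead=+ remaining=[+ ( id ) + id $]
Step 9: reduce E->E - T. Stack=[E] ptr=3 lookahead=+ remaining=[+ ( id ) + id $]
Step 10: shift +. Stack=[E +] ptr=4 lookahead=( remaining=[( id ) + id $]
Step 11: shift (. Stack=[E + (] ptr=5 lookahead=id remaining=[id ) + id $]
Step 12: shift id. Stack=[E + ( id] ptr=6 lookahead=) remaining=[) + id $]
Step 13: reduce F->id. Stack=[E + ( F] ptr=6 lookahead=) remaining=[) + id $]
Step 14: reduce T->F. Stack=[E + ( T] ptr=6 lookahead=) remaining=[) + id $]
Step 15: reduce E->T. Stack=[E + ( E] ptr=6 lookahead=) remaining=[) + id $]
Step 16: shift ). Stack=[E + ( E )] ptr=7 lookahead=+ remaining=[+ id $]
Step 17: reduce F->( E ). Stack=[E + F] ptr=7 lookahead=+ remaining=[+ id $]
Step 18: reduce T->F. Stack=[E + T] ptr=7 lookahead=+ remaining=[+ id $]
Step 19: reduce E->E + T. Stack=[E] ptr=7 lookahead=+ remaining=[+ id $]
Step 20: shift +. Stack=[E +] ptr=8 lookahead=id remaining=[id $]
Step 21: shift id. Stack=[E + id] ptr=9 lookahead=$ remaining=[$]
Step 22: reduce F->id. Stack=[E + F] ptr=9 lookahead=$ remaining=[$]
Step 23: reduce T->F. Stack=[E + T] ptr=9 lookahead=$ remaining=[$]
Step 24: reduce E->E + T. Stack=[E] ptr=9 lookahead=$ remaining=[$]

Answer: reduce E->E + T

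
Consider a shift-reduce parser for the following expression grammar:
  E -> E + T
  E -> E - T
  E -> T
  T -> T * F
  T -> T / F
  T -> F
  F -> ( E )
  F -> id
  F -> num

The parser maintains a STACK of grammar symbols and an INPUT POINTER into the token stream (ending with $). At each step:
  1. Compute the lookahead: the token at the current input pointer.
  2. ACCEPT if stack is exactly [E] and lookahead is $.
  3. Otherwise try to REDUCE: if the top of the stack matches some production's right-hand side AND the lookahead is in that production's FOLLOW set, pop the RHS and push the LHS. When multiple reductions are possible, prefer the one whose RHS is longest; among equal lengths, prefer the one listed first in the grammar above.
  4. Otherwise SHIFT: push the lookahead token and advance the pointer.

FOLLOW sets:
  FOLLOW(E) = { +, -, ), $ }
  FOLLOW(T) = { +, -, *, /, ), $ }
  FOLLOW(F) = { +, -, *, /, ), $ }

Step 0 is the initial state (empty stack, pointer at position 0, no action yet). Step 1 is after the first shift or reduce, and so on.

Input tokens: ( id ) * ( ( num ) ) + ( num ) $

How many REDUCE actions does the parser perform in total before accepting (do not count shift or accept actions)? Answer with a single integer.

Answer: 20

Derivation:
Step 1: shift (. Stack=[(] ptr=1 lookahead=id remaining=[id ) * ( ( num ) ) + ( num ) $]
Step 2: shift id. Stack=[( id] ptr=2 lookahead=) remaining=[) * ( ( num ) ) + ( num ) $]
Step 3: reduce F->id. Stack=[( F] ptr=2 lookahead=) remaining=[) * ( ( num ) ) + ( num ) $]
Step 4: reduce T->F. Stack=[( T] ptr=2 lookahead=) remaining=[) * ( ( num ) ) + ( num ) $]
Step 5: reduce E->T. Stack=[( E] ptr=2 lookahead=) remaining=[) * ( ( num ) ) + ( num ) $]
Step 6: shift ). Stack=[( E )] ptr=3 lookahead=* remaining=[* ( ( num ) ) + ( num ) $]
Step 7: reduce F->( E ). Stack=[F] ptr=3 lookahead=* remaining=[* ( ( num ) ) + ( num ) $]
Step 8: reduce T->F. Stack=[T] ptr=3 lookahead=* remaining=[* ( ( num ) ) + ( num ) $]
Step 9: shift *. Stack=[T *] ptr=4 lookahead=( remaining=[( ( num ) ) + ( num ) $]
Step 10: shift (. Stack=[T * (] ptr=5 lookahead=( remaining=[( num ) ) + ( num ) $]
Step 11: shift (. Stack=[T * ( (] ptr=6 lookahead=num remaining=[num ) ) + ( num ) $]
Step 12: shift num. Stack=[T * ( ( num] ptr=7 lookahead=) remaining=[) ) + ( num ) $]
Step 13: reduce F->num. Stack=[T * ( ( F] ptr=7 lookahead=) remaining=[) ) + ( num ) $]
Step 14: reduce T->F. Stack=[T * ( ( T] ptr=7 lookahead=) remaining=[) ) + ( num ) $]
Step 15: reduce E->T. Stack=[T * ( ( E] ptr=7 lookahead=) remaining=[) ) + ( num ) $]
Step 16: shift ). Stack=[T * ( ( E )] ptr=8 lookahead=) remaining=[) + ( num ) $]
Step 17: reduce F->( E ). Stack=[T * ( F] ptr=8 lookahead=) remaining=[) + ( num ) $]
Step 18: reduce T->F. Stack=[T * ( T] ptr=8 lookahead=) remaining=[) + ( num ) $]
Step 19: reduce E->T. Stack=[T * ( E] ptr=8 lookahead=) remaining=[) + ( num ) $]
Step 20: shift ). Stack=[T * ( E )] ptr=9 lookahead=+ remaining=[+ ( num ) $]
Step 21: reduce F->( E ). Stack=[T * F] ptr=9 lookahead=+ remaining=[+ ( num ) $]
Step 22: reduce T->T * F. Stack=[T] ptr=9 lookahead=+ remaining=[+ ( num ) $]
Step 23: reduce E->T. Stack=[E] ptr=9 lookahead=+ remaining=[+ ( num ) $]
Step 24: shift +. Stack=[E +] ptr=10 lookahead=( remaining=[( num ) $]
Step 25: shift (. Stack=[E + (] ptr=11 lookahead=num remaining=[num ) $]
Step 26: shift num. Stack=[E + ( num] ptr=12 lookahead=) remaining=[) $]
Step 27: reduce F->num. Stack=[E + ( F] ptr=12 lookahead=) remaining=[) $]
Step 28: reduce T->F. Stack=[E + ( T] ptr=12 lookahead=) remaining=[) $]
Step 29: reduce E->T. Stack=[E + ( E] ptr=12 lookahead=) remaining=[) $]
Step 30: shift ). Stack=[E + ( E )] ptr=13 lookahead=$ remaining=[$]
Step 31: reduce F->( E ). Stack=[E + F] ptr=13 lookahead=$ remaining=[$]
Step 32: reduce T->F. Stack=[E + T] ptr=13 lookahead=$ remaining=[$]
Step 33: reduce E->E + T. Stack=[E] ptr=13 lookahead=$ remaining=[$]
Step 34: accept. Stack=[E] ptr=13 lookahead=$ remaining=[$]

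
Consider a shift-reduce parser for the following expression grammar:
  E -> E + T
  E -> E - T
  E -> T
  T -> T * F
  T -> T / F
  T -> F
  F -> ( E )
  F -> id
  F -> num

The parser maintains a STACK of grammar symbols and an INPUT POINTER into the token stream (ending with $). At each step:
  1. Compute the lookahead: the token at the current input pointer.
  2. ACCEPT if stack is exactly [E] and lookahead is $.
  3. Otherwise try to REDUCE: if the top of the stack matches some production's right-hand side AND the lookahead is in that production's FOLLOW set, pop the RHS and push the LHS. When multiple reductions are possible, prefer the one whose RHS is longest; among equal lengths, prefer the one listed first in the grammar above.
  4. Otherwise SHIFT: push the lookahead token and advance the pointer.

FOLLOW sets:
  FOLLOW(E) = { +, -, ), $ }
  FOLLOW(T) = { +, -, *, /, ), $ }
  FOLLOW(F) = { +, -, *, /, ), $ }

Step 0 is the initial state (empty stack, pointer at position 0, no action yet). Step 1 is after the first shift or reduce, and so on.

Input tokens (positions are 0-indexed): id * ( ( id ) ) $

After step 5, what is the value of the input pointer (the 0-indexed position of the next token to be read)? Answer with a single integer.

Answer: 3

Derivation:
Step 1: shift id. Stack=[id] ptr=1 lookahead=* remaining=[* ( ( id ) ) $]
Step 2: reduce F->id. Stack=[F] ptr=1 lookahead=* remaining=[* ( ( id ) ) $]
Step 3: reduce T->F. Stack=[T] ptr=1 lookahead=* remaining=[* ( ( id ) ) $]
Step 4: shift *. Stack=[T *] ptr=2 lookahead=( remaining=[( ( id ) ) $]
Step 5: shift (. Stack=[T * (] ptr=3 lookahead=( remaining=[( id ) ) $]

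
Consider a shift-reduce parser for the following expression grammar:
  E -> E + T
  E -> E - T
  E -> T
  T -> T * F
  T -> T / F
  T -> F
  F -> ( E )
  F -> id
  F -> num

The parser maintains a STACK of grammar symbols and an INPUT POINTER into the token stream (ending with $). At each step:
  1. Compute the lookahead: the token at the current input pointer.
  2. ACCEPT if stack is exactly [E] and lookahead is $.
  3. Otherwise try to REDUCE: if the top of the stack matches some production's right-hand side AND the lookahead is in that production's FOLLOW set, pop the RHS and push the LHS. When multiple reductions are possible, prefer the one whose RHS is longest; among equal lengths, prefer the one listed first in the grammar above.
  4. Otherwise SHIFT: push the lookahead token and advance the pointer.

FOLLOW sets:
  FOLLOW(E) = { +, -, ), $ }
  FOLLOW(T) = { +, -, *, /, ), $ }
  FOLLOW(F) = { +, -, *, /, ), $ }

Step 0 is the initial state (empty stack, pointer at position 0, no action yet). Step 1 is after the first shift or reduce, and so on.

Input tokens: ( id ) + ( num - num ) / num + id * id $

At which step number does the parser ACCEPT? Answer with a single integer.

Answer: 38

Derivation:
Step 1: shift (. Stack=[(] ptr=1 lookahead=id remaining=[id ) + ( num - num ) / num + id * id $]
Step 2: shift id. Stack=[( id] ptr=2 lookahead=) remaining=[) + ( num - num ) / num + id * id $]
Step 3: reduce F->id. Stack=[( F] ptr=2 lookahead=) remaining=[) + ( num - num ) / num + id * id $]
Step 4: reduce T->F. Stack=[( T] ptr=2 lookahead=) remaining=[) + ( num - num ) / num + id * id $]
Step 5: reduce E->T. Stack=[( E] ptr=2 lookahead=) remaining=[) + ( num - num ) / num + id * id $]
Step 6: shift ). Stack=[( E )] ptr=3 lookahead=+ remaining=[+ ( num - num ) / num + id * id $]
Step 7: reduce F->( E ). Stack=[F] ptr=3 lookahead=+ remaining=[+ ( num - num ) / num + id * id $]
Step 8: reduce T->F. Stack=[T] ptr=3 lookahead=+ remaining=[+ ( num - num ) / num + id * id $]
Step 9: reduce E->T. Stack=[E] ptr=3 lookahead=+ remaining=[+ ( num - num ) / num + id * id $]
Step 10: shift +. Stack=[E +] ptr=4 lookahead=( remaining=[( num - num ) / num + id * id $]
Step 11: shift (. Stack=[E + (] ptr=5 lookahead=num remaining=[num - num ) / num + id * id $]
Step 12: shift num. Stack=[E + ( num] ptr=6 lookahead=- remaining=[- num ) / num + id * id $]
Step 13: reduce F->num. Stack=[E + ( F] ptr=6 lookahead=- remaining=[- num ) / num + id * id $]
Step 14: reduce T->F. Stack=[E + ( T] ptr=6 lookahead=- remaining=[- num ) / num + id * id $]
Step 15: reduce E->T. Stack=[E + ( E] ptr=6 lookahead=- remaining=[- num ) / num + id * id $]
Step 16: shift -. Stack=[E + ( E -] ptr=7 lookahead=num remaining=[num ) / num + id * id $]
Step 17: shift num. Stack=[E + ( E - num] ptr=8 lookahead=) remaining=[) / num + id * id $]
Step 18: reduce F->num. Stack=[E + ( E - F] ptr=8 lookahead=) remaining=[) / num + id * id $]
Step 19: reduce T->F. Stack=[E + ( E - T] ptr=8 lookahead=) remaining=[) / num + id * id $]
Step 20: reduce E->E - T. Stack=[E + ( E] ptr=8 lookahead=) remaining=[) / num + id * id $]
Step 21: shift ). Stack=[E + ( E )] ptr=9 lookahead=/ remaining=[/ num + id * id $]
Step 22: reduce F->( E ). Stack=[E + F] ptr=9 lookahead=/ remaining=[/ num + id * id $]
Step 23: reduce T->F. Stack=[E + T] ptr=9 lookahead=/ remaining=[/ num + id * id $]
Step 24: shift /. Stack=[E + T /] ptr=10 lookahead=num remaining=[num + id * id $]
Step 25: shift num. Stack=[E + T / num] ptr=11 lookahead=+ remaining=[+ id * id $]
Step 26: reduce F->num. Stack=[E + T / F] ptr=11 lookahead=+ remaining=[+ id * id $]
Step 27: reduce T->T / F. Stack=[E + T] ptr=11 lookahead=+ remaining=[+ id * id $]
Step 28: reduce E->E + T. Stack=[E] ptr=11 lookahead=+ remaining=[+ id * id $]
Step 29: shift +. Stack=[E +] ptr=12 lookahead=id remaining=[id * id $]
Step 30: shift id. Stack=[E + id] ptr=13 lookahead=* remaining=[* id $]
Step 31: reduce F->id. Stack=[E + F] ptr=13 lookahead=* remaining=[* id $]
Step 32: reduce T->F. Stack=[E + T] ptr=13 lookahead=* remaining=[* id $]
Step 33: shift *. Stack=[E + T *] ptr=14 lookahead=id remaining=[id $]
Step 34: shift id. Stack=[E + T * id] ptr=15 lookahead=$ remaining=[$]
Step 35: reduce F->id. Stack=[E + T * F] ptr=15 lookahead=$ remaining=[$]
Step 36: reduce T->T * F. Stack=[E + T] ptr=15 lookahead=$ remaining=[$]
Step 37: reduce E->E + T. Stack=[E] ptr=15 lookahead=$ remaining=[$]
Step 38: accept. Stack=[E] ptr=15 lookahead=$ remaining=[$]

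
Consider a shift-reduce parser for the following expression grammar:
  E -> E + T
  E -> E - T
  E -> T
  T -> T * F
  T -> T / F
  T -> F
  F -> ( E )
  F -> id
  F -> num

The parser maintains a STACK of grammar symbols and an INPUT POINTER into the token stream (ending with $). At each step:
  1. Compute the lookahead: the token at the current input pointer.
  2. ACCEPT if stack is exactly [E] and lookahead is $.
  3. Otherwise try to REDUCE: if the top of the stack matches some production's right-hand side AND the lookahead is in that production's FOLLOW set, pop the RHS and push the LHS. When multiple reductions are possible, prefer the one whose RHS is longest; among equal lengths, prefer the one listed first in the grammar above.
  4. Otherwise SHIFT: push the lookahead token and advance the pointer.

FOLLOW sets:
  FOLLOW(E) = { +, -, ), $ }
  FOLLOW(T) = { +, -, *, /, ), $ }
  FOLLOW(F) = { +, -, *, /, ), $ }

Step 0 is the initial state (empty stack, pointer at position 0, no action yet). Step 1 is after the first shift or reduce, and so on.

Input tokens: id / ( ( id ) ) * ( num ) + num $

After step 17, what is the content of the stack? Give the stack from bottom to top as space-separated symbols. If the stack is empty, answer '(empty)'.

Answer: T

Derivation:
Step 1: shift id. Stack=[id] ptr=1 lookahead=/ remaining=[/ ( ( id ) ) * ( num ) + num $]
Step 2: reduce F->id. Stack=[F] ptr=1 lookahead=/ remaining=[/ ( ( id ) ) * ( num ) + num $]
Step 3: reduce T->F. Stack=[T] ptr=1 lookahead=/ remaining=[/ ( ( id ) ) * ( num ) + num $]
Step 4: shift /. Stack=[T /] ptr=2 lookahead=( remaining=[( ( id ) ) * ( num ) + num $]
Step 5: shift (. Stack=[T / (] ptr=3 lookahead=( remaining=[( id ) ) * ( num ) + num $]
Step 6: shift (. Stack=[T / ( (] ptr=4 lookahead=id remaining=[id ) ) * ( num ) + num $]
Step 7: shift id. Stack=[T / ( ( id] ptr=5 lookahead=) remaining=[) ) * ( num ) + num $]
Step 8: reduce F->id. Stack=[T / ( ( F] ptr=5 lookahead=) remaining=[) ) * ( num ) + num $]
Step 9: reduce T->F. Stack=[T / ( ( T] ptr=5 lookahead=) remaining=[) ) * ( num ) + num $]
Step 10: reduce E->T. Stack=[T / ( ( E] ptr=5 lookahead=) remaining=[) ) * ( num ) + num $]
Step 11: shift ). Stack=[T / ( ( E )] ptr=6 lookahead=) remaining=[) * ( num ) + num $]
Step 12: reduce F->( E ). Stack=[T / ( F] ptr=6 lookahead=) remaining=[) * ( num ) + num $]
Step 13: reduce T->F. Stack=[T / ( T] ptr=6 lookahead=) remaining=[) * ( num ) + num $]
Step 14: reduce E->T. Stack=[T / ( E] ptr=6 lookahead=) remaining=[) * ( num ) + num $]
Step 15: shift ). Stack=[T / ( E )] ptr=7 lookahead=* remaining=[* ( num ) + num $]
Step 16: reduce F->( E ). Stack=[T / F] ptr=7 lookahead=* remaining=[* ( num ) + num $]
Step 17: reduce T->T / F. Stack=[T] ptr=7 lookahead=* remaining=[* ( num ) + num $]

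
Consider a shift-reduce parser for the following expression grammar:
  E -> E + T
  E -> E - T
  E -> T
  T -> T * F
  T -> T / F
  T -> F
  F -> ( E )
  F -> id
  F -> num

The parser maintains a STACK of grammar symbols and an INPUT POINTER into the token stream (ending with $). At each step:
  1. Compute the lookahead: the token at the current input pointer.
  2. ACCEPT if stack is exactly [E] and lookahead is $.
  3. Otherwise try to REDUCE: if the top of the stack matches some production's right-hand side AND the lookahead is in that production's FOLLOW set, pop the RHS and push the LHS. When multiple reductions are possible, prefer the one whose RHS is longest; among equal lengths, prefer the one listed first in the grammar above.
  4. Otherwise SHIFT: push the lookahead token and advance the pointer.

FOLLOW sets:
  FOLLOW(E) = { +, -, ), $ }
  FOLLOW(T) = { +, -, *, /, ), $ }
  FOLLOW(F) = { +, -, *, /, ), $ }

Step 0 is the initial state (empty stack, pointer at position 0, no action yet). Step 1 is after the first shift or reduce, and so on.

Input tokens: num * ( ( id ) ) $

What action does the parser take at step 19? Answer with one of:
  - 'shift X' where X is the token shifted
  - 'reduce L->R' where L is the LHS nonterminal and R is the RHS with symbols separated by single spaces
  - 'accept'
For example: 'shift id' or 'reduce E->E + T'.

Answer: accept

Derivation:
Step 1: shift num. Stack=[num] ptr=1 lookahead=* remaining=[* ( ( id ) ) $]
Step 2: reduce F->num. Stack=[F] ptr=1 lookahead=* remaining=[* ( ( id ) ) $]
Step 3: reduce T->F. Stack=[T] ptr=1 lookahead=* remaining=[* ( ( id ) ) $]
Step 4: shift *. Stack=[T *] ptr=2 lookahead=( remaining=[( ( id ) ) $]
Step 5: shift (. Stack=[T * (] ptr=3 lookahead=( remaining=[( id ) ) $]
Step 6: shift (. Stack=[T * ( (] ptr=4 lookahead=id remaining=[id ) ) $]
Step 7: shift id. Stack=[T * ( ( id] ptr=5 lookahead=) remaining=[) ) $]
Step 8: reduce F->id. Stack=[T * ( ( F] ptr=5 lookahead=) remaining=[) ) $]
Step 9: reduce T->F. Stack=[T * ( ( T] ptr=5 lookahead=) remaining=[) ) $]
Step 10: reduce E->T. Stack=[T * ( ( E] ptr=5 lookahead=) remaining=[) ) $]
Step 11: shift ). Stack=[T * ( ( E )] ptr=6 lookahead=) remaining=[) $]
Step 12: reduce F->( E ). Stack=[T * ( F] ptr=6 lookahead=) remaining=[) $]
Step 13: reduce T->F. Stack=[T * ( T] ptr=6 lookahead=) remaining=[) $]
Step 14: reduce E->T. Stack=[T * ( E] ptr=6 lookahead=) remaining=[) $]
Step 15: shift ). Stack=[T * ( E )] ptr=7 lookahead=$ remaining=[$]
Step 16: reduce F->( E ). Stack=[T * F] ptr=7 lookahead=$ remaining=[$]
Step 17: reduce T->T * F. Stack=[T] ptr=7 lookahead=$ remaining=[$]
Step 18: reduce E->T. Stack=[E] ptr=7 lookahead=$ remaining=[$]
Step 19: accept. Stack=[E] ptr=7 lookahead=$ remaining=[$]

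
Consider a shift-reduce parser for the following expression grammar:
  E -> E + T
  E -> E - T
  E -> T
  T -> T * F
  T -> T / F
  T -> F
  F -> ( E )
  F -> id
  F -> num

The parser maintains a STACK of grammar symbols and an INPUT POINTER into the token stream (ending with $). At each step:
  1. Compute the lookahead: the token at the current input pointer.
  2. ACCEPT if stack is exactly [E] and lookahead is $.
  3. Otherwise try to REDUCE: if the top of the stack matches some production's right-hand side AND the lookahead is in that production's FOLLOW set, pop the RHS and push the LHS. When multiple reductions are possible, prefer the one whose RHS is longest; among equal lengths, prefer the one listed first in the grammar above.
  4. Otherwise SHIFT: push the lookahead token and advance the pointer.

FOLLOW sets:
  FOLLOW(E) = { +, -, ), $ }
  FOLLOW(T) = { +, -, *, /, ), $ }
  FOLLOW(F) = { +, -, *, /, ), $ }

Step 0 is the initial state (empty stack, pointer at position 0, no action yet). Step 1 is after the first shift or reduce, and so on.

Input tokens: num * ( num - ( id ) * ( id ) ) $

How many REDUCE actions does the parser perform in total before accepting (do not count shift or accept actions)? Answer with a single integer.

Step 1: shift num. Stack=[num] ptr=1 lookahead=* remaining=[* ( num - ( id ) * ( id ) ) $]
Step 2: reduce F->num. Stack=[F] ptr=1 lookahead=* remaining=[* ( num - ( id ) * ( id ) ) $]
Step 3: reduce T->F. Stack=[T] ptr=1 lookahead=* remaining=[* ( num - ( id ) * ( id ) ) $]
Step 4: shift *. Stack=[T *] ptr=2 lookahead=( remaining=[( num - ( id ) * ( id ) ) $]
Step 5: shift (. Stack=[T * (] ptr=3 lookahead=num remaining=[num - ( id ) * ( id ) ) $]
Step 6: shift num. Stack=[T * ( num] ptr=4 lookahead=- remaining=[- ( id ) * ( id ) ) $]
Step 7: reduce F->num. Stack=[T * ( F] ptr=4 lookahead=- remaining=[- ( id ) * ( id ) ) $]
Step 8: reduce T->F. Stack=[T * ( T] ptr=4 lookahead=- remaining=[- ( id ) * ( id ) ) $]
Step 9: reduce E->T. Stack=[T * ( E] ptr=4 lookahead=- remaining=[- ( id ) * ( id ) ) $]
Step 10: shift -. Stack=[T * ( E -] ptr=5 lookahead=( remaining=[( id ) * ( id ) ) $]
Step 11: shift (. Stack=[T * ( E - (] ptr=6 lookahead=id remaining=[id ) * ( id ) ) $]
Step 12: shift id. Stack=[T * ( E - ( id] ptr=7 lookahead=) remaining=[) * ( id ) ) $]
Step 13: reduce F->id. Stack=[T * ( E - ( F] ptr=7 lookahead=) remaining=[) * ( id ) ) $]
Step 14: reduce T->F. Stack=[T * ( E - ( T] ptr=7 lookahead=) remaining=[) * ( id ) ) $]
Step 15: reduce E->T. Stack=[T * ( E - ( E] ptr=7 lookahead=) remaining=[) * ( id ) ) $]
Step 16: shift ). Stack=[T * ( E - ( E )] ptr=8 lookahead=* remaining=[* ( id ) ) $]
Step 17: reduce F->( E ). Stack=[T * ( E - F] ptr=8 lookahead=* remaining=[* ( id ) ) $]
Step 18: reduce T->F. Stack=[T * ( E - T] ptr=8 lookahead=* remaining=[* ( id ) ) $]
Step 19: shift *. Stack=[T * ( E - T *] ptr=9 lookahead=( remaining=[( id ) ) $]
Step 20: shift (. Stack=[T * ( E - T * (] ptr=10 lookahead=id remaining=[id ) ) $]
Step 21: shift id. Stack=[T * ( E - T * ( id] ptr=11 lookahead=) remaining=[) ) $]
Step 22: reduce F->id. Stack=[T * ( E - T * ( F] ptr=11 lookahead=) remaining=[) ) $]
Step 23: reduce T->F. Stack=[T * ( E - T * ( T] ptr=11 lookahead=) remaining=[) ) $]
Step 24: reduce E->T. Stack=[T * ( E - T * ( E] ptr=11 lookahead=) remaining=[) ) $]
Step 25: shift ). Stack=[T * ( E - T * ( E )] ptr=12 lookahead=) remaining=[) $]
Step 26: reduce F->( E ). Stack=[T * ( E - T * F] ptr=12 lookahead=) remaining=[) $]
Step 27: reduce T->T * F. Stack=[T * ( E - T] ptr=12 lookahead=) remaining=[) $]
Step 28: reduce E->E - T. Stack=[T * ( E] ptr=12 lookahead=) remaining=[) $]
Step 29: shift ). Stack=[T * ( E )] ptr=13 lookahead=$ remaining=[$]
Step 30: reduce F->( E ). Stack=[T * F] ptr=13 lookahead=$ remaining=[$]
Step 31: reduce T->T * F. Stack=[T] ptr=13 lookahead=$ remaining=[$]
Step 32: reduce E->T. Stack=[E] ptr=13 lookahead=$ remaining=[$]
Step 33: accept. Stack=[E] ptr=13 lookahead=$ remaining=[$]

Answer: 19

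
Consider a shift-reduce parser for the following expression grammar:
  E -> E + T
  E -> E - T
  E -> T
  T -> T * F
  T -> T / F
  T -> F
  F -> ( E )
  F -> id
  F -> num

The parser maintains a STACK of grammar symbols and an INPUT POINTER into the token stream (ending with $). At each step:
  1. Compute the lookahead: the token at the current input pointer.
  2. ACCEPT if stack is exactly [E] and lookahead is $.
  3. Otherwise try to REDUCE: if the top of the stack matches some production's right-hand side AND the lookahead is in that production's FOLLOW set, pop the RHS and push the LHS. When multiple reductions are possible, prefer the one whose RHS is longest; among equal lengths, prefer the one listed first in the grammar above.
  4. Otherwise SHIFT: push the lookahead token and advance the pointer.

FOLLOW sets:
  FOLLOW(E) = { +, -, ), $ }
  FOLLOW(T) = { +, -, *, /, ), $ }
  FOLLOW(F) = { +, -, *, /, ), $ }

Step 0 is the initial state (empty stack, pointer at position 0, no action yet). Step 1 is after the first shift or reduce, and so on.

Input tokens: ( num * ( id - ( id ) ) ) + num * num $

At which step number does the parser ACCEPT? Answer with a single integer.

Step 1: shift (. Stack=[(] ptr=1 lookahead=num remaining=[num * ( id - ( id ) ) ) + num * num $]
Step 2: shift num. Stack=[( num] ptr=2 lookahead=* remaining=[* ( id - ( id ) ) ) + num * num $]
Step 3: reduce F->num. Stack=[( F] ptr=2 lookahead=* remaining=[* ( id - ( id ) ) ) + num * num $]
Step 4: reduce T->F. Stack=[( T] ptr=2 lookahead=* remaining=[* ( id - ( id ) ) ) + num * num $]
Step 5: shift *. Stack=[( T *] ptr=3 lookahead=( remaining=[( id - ( id ) ) ) + num * num $]
Step 6: shift (. Stack=[( T * (] ptr=4 lookahead=id remaining=[id - ( id ) ) ) + num * num $]
Step 7: shift id. Stack=[( T * ( id] ptr=5 lookahead=- remaining=[- ( id ) ) ) + num * num $]
Step 8: reduce F->id. Stack=[( T * ( F] ptr=5 lookahead=- remaining=[- ( id ) ) ) + num * num $]
Step 9: reduce T->F. Stack=[( T * ( T] ptr=5 lookahead=- remaining=[- ( id ) ) ) + num * num $]
Step 10: reduce E->T. Stack=[( T * ( E] ptr=5 lookahead=- remaining=[- ( id ) ) ) + num * num $]
Step 11: shift -. Stack=[( T * ( E -] ptr=6 lookahead=( remaining=[( id ) ) ) + num * num $]
Step 12: shift (. Stack=[( T * ( E - (] ptr=7 lookahead=id remaining=[id ) ) ) + num * num $]
Step 13: shift id. Stack=[( T * ( E - ( id] ptr=8 lookahead=) remaining=[) ) ) + num * num $]
Step 14: reduce F->id. Stack=[( T * ( E - ( F] ptr=8 lookahead=) remaining=[) ) ) + num * num $]
Step 15: reduce T->F. Stack=[( T * ( E - ( T] ptr=8 lookahead=) remaining=[) ) ) + num * num $]
Step 16: reduce E->T. Stack=[( T * ( E - ( E] ptr=8 lookahead=) remaining=[) ) ) + num * num $]
Step 17: shift ). Stack=[( T * ( E - ( E )] ptr=9 lookahead=) remaining=[) ) + num * num $]
Step 18: reduce F->( E ). Stack=[( T * ( E - F] ptr=9 lookahead=) remaining=[) ) + num * num $]
Step 19: reduce T->F. Stack=[( T * ( E - T] ptr=9 lookahead=) remaining=[) ) + num * num $]
Step 20: reduce E->E - T. Stack=[( T * ( E] ptr=9 lookahead=) remaining=[) ) + num * num $]
Step 21: shift ). Stack=[( T * ( E )] ptr=10 lookahead=) remaining=[) + num * num $]
Step 22: reduce F->( E ). Stack=[( T * F] ptr=10 lookahead=) remaining=[) + num * num $]
Step 23: reduce T->T * F. Stack=[( T] ptr=10 lookahead=) remaining=[) + num * num $]
Step 24: reduce E->T. Stack=[( E] ptr=10 lookahead=) remaining=[) + num * num $]
Step 25: shift ). Stack=[( E )] ptr=11 lookahead=+ remaining=[+ num * num $]
Step 26: reduce F->( E ). Stack=[F] ptr=11 lookahead=+ remaining=[+ num * num $]
Step 27: reduce T->F. Stack=[T] ptr=11 lookahead=+ remaining=[+ num * num $]
Step 28: reduce E->T. Stack=[E] ptr=11 lookahead=+ remaining=[+ num * num $]
Step 29: shift +. Stack=[E +] ptr=12 lookahead=num remaining=[num * num $]
Step 30: shift num. Stack=[E + num] ptr=13 lookahead=* remaining=[* num $]
Step 31: reduce F->num. Stack=[E + F] ptr=13 lookahead=* remaining=[* num $]
Step 32: reduce T->F. Stack=[E + T] ptr=13 lookahead=* remaining=[* num $]
Step 33: shift *. Stack=[E + T *] ptr=14 lookahead=num remaining=[num $]
Step 34: shift num. Stack=[E + T * num] ptr=15 lookahead=$ remaining=[$]
Step 35: reduce F->num. Stack=[E + T * F] ptr=15 lookahead=$ remaining=[$]
Step 36: reduce T->T * F. Stack=[E + T] ptr=15 lookahead=$ remaining=[$]
Step 37: reduce E->E + T. Stack=[E] ptr=15 lookahead=$ remaining=[$]
Step 38: accept. Stack=[E] ptr=15 lookahead=$ remaining=[$]

Answer: 38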